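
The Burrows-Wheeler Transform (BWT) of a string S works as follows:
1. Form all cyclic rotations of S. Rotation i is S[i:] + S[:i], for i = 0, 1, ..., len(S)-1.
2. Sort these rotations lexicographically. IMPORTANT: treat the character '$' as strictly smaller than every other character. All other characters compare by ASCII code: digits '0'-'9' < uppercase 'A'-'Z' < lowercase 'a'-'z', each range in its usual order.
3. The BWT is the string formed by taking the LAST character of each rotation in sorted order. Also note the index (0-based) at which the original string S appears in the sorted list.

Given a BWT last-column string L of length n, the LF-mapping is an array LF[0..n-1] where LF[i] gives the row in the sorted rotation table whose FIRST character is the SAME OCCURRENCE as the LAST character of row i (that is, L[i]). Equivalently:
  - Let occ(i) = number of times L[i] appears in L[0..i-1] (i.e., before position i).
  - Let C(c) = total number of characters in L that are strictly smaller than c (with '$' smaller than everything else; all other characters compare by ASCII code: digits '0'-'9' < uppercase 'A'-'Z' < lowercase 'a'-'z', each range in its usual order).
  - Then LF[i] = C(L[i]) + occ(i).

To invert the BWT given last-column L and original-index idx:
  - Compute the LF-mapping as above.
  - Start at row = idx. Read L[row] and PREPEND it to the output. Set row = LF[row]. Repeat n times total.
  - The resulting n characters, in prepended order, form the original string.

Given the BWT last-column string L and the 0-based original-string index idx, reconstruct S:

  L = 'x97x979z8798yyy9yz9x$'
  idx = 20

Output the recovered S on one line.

LF mapping: 12 6 1 13 7 2 8 19 4 3 9 5 15 16 17 10 18 20 11 14 0
Walk LF starting at row 20, prepending L[row]:
  step 1: row=20, L[20]='$', prepend. Next row=LF[20]=0
  step 2: row=0, L[0]='x', prepend. Next row=LF[0]=12
  step 3: row=12, L[12]='y', prepend. Next row=LF[12]=15
  step 4: row=15, L[15]='9', prepend. Next row=LF[15]=10
  step 5: row=10, L[10]='9', prepend. Next row=LF[10]=9
  step 6: row=9, L[9]='7', prepend. Next row=LF[9]=3
  step 7: row=3, L[3]='x', prepend. Next row=LF[3]=13
  step 8: row=13, L[13]='y', prepend. Next row=LF[13]=16
  step 9: row=16, L[16]='y', prepend. Next row=LF[16]=18
  step 10: row=18, L[18]='9', prepend. Next row=LF[18]=11
  step 11: row=11, L[11]='8', prepend. Next row=LF[11]=5
  step 12: row=5, L[5]='7', prepend. Next row=LF[5]=2
  step 13: row=2, L[2]='7', prepend. Next row=LF[2]=1
  step 14: row=1, L[1]='9', prepend. Next row=LF[1]=6
  step 15: row=6, L[6]='9', prepend. Next row=LF[6]=8
  step 16: row=8, L[8]='8', prepend. Next row=LF[8]=4
  step 17: row=4, L[4]='9', prepend. Next row=LF[4]=7
  step 18: row=7, L[7]='z', prepend. Next row=LF[7]=19
  step 19: row=19, L[19]='x', prepend. Next row=LF[19]=14
  step 20: row=14, L[14]='y', prepend. Next row=LF[14]=17
  step 21: row=17, L[17]='z', prepend. Next row=LF[17]=20
Reversed output: zyxz98997789yyx799yx$

Answer: zyxz98997789yyx799yx$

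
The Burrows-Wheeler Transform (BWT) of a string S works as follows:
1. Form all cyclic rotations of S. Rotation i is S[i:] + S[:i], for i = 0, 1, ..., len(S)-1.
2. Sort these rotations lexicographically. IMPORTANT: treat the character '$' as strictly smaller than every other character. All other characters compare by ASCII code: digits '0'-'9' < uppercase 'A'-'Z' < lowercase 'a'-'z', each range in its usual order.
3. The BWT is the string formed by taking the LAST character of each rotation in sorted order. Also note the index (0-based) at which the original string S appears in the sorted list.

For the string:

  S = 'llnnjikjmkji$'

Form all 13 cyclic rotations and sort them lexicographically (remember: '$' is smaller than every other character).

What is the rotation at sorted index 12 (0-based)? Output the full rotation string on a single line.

All 13 rotations (rotation i = S[i:]+S[:i]):
  rot[0] = llnnjikjmkji$
  rot[1] = lnnjikjmkji$l
  rot[2] = nnjikjmkji$ll
  rot[3] = njikjmkji$lln
  rot[4] = jikjmkji$llnn
  rot[5] = ikjmkji$llnnj
  rot[6] = kjmkji$llnnji
  rot[7] = jmkji$llnnjik
  rot[8] = mkji$llnnjikj
  rot[9] = kji$llnnjikjm
  rot[10] = ji$llnnjikjmk
  rot[11] = i$llnnjikjmkj
  rot[12] = $llnnjikjmkji
Sorted (with $ < everything):
  sorted[0] = $llnnjikjmkji
  sorted[1] = i$llnnjikjmkj
  sorted[2] = ikjmkji$llnnj
  sorted[3] = ji$llnnjikjmk
  sorted[4] = jikjmkji$llnn
  sorted[5] = jmkji$llnnjik
  sorted[6] = kji$llnnjikjm
  sorted[7] = kjmkji$llnnji
  sorted[8] = llnnjikjmkji$
  sorted[9] = lnnjikjmkji$l
  sorted[10] = mkji$llnnjikj
  sorted[11] = njikjmkji$lln
  sorted[12] = nnjikjmkji$ll
sorted[12] = nnjikjmkji$ll

Answer: nnjikjmkji$ll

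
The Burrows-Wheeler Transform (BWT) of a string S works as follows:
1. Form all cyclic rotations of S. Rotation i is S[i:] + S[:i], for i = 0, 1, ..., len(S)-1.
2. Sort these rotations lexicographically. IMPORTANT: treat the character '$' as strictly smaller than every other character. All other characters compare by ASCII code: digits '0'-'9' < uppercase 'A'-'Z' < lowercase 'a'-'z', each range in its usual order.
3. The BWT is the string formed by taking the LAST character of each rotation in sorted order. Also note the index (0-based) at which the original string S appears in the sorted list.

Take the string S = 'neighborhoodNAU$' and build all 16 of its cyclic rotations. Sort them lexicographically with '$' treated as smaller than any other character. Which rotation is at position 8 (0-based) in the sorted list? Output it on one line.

All 16 rotations (rotation i = S[i:]+S[:i]):
  rot[0] = neighborhoodNAU$
  rot[1] = eighborhoodNAU$n
  rot[2] = ighborhoodNAU$ne
  rot[3] = ghborhoodNAU$nei
  rot[4] = hborhoodNAU$neig
  rot[5] = borhoodNAU$neigh
  rot[6] = orhoodNAU$neighb
  rot[7] = rhoodNAU$neighbo
  rot[8] = hoodNAU$neighbor
  rot[9] = oodNAU$neighborh
  rot[10] = odNAU$neighborho
  rot[11] = dNAU$neighborhoo
  rot[12] = NAU$neighborhood
  rot[13] = AU$neighborhoodN
  rot[14] = U$neighborhoodNA
  rot[15] = $neighborhoodNAU
Sorted (with $ < everything):
  sorted[0] = $neighborhoodNAU
  sorted[1] = AU$neighborhoodN
  sorted[2] = NAU$neighborhood
  sorted[3] = U$neighborhoodNA
  sorted[4] = borhoodNAU$neigh
  sorted[5] = dNAU$neighborhoo
  sorted[6] = eighborhoodNAU$n
  sorted[7] = ghborhoodNAU$nei
  sorted[8] = hborhoodNAU$neig
  sorted[9] = hoodNAU$neighbor
  sorted[10] = ighborhoodNAU$ne
  sorted[11] = neighborhoodNAU$
  sorted[12] = odNAU$neighborho
  sorted[13] = oodNAU$neighborh
  sorted[14] = orhoodNAU$neighb
  sorted[15] = rhoodNAU$neighbo
sorted[8] = hborhoodNAU$neig

Answer: hborhoodNAU$neig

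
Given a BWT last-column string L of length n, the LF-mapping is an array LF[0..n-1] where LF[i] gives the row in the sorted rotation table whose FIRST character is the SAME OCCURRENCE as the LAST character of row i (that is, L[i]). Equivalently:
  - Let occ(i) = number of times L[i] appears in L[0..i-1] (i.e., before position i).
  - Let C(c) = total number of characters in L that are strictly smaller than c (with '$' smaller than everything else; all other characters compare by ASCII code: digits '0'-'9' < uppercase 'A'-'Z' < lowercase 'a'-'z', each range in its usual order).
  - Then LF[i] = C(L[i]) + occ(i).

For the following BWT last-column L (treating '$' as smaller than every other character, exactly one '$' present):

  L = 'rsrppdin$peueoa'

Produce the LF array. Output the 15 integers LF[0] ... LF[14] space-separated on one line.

Answer: 11 13 12 8 9 2 5 6 0 10 3 14 4 7 1

Derivation:
Char counts: '$':1, 'a':1, 'd':1, 'e':2, 'i':1, 'n':1, 'o':1, 'p':3, 'r':2, 's':1, 'u':1
C (first-col start): C('$')=0, C('a')=1, C('d')=2, C('e')=3, C('i')=5, C('n')=6, C('o')=7, C('p')=8, C('r')=11, C('s')=13, C('u')=14
L[0]='r': occ=0, LF[0]=C('r')+0=11+0=11
L[1]='s': occ=0, LF[1]=C('s')+0=13+0=13
L[2]='r': occ=1, LF[2]=C('r')+1=11+1=12
L[3]='p': occ=0, LF[3]=C('p')+0=8+0=8
L[4]='p': occ=1, LF[4]=C('p')+1=8+1=9
L[5]='d': occ=0, LF[5]=C('d')+0=2+0=2
L[6]='i': occ=0, LF[6]=C('i')+0=5+0=5
L[7]='n': occ=0, LF[7]=C('n')+0=6+0=6
L[8]='$': occ=0, LF[8]=C('$')+0=0+0=0
L[9]='p': occ=2, LF[9]=C('p')+2=8+2=10
L[10]='e': occ=0, LF[10]=C('e')+0=3+0=3
L[11]='u': occ=0, LF[11]=C('u')+0=14+0=14
L[12]='e': occ=1, LF[12]=C('e')+1=3+1=4
L[13]='o': occ=0, LF[13]=C('o')+0=7+0=7
L[14]='a': occ=0, LF[14]=C('a')+0=1+0=1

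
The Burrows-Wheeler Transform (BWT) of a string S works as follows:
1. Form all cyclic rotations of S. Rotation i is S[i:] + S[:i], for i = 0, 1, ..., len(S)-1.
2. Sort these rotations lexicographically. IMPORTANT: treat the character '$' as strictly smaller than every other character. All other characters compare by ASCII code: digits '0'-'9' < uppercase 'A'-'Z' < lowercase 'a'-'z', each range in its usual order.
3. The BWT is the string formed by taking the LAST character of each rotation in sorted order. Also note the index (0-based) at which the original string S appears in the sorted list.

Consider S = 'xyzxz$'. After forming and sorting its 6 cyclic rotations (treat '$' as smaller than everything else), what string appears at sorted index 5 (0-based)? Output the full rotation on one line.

All 6 rotations (rotation i = S[i:]+S[:i]):
  rot[0] = xyzxz$
  rot[1] = yzxz$x
  rot[2] = zxz$xy
  rot[3] = xz$xyz
  rot[4] = z$xyzx
  rot[5] = $xyzxz
Sorted (with $ < everything):
  sorted[0] = $xyzxz
  sorted[1] = xyzxz$
  sorted[2] = xz$xyz
  sorted[3] = yzxz$x
  sorted[4] = z$xyzx
  sorted[5] = zxz$xy
sorted[5] = zxz$xy

Answer: zxz$xy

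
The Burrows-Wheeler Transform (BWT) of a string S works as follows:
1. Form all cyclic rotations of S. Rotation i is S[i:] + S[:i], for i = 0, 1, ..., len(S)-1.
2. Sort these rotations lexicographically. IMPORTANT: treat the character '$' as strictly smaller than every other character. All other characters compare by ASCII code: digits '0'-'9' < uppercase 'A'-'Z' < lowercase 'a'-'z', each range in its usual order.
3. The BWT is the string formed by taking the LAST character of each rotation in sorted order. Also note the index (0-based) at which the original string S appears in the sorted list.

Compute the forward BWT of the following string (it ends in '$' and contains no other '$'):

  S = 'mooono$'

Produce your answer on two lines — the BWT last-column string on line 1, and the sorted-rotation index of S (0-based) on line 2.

All 7 rotations (rotation i = S[i:]+S[:i]):
  rot[0] = mooono$
  rot[1] = ooono$m
  rot[2] = oono$mo
  rot[3] = ono$moo
  rot[4] = no$mooo
  rot[5] = o$mooon
  rot[6] = $mooono
Sorted (with $ < everything):
  sorted[0] = $mooono  (last char: 'o')
  sorted[1] = mooono$  (last char: '$')
  sorted[2] = no$mooo  (last char: 'o')
  sorted[3] = o$mooon  (last char: 'n')
  sorted[4] = ono$moo  (last char: 'o')
  sorted[5] = oono$mo  (last char: 'o')
  sorted[6] = ooono$m  (last char: 'm')
Last column: o$onoom
Original string S is at sorted index 1

Answer: o$onoom
1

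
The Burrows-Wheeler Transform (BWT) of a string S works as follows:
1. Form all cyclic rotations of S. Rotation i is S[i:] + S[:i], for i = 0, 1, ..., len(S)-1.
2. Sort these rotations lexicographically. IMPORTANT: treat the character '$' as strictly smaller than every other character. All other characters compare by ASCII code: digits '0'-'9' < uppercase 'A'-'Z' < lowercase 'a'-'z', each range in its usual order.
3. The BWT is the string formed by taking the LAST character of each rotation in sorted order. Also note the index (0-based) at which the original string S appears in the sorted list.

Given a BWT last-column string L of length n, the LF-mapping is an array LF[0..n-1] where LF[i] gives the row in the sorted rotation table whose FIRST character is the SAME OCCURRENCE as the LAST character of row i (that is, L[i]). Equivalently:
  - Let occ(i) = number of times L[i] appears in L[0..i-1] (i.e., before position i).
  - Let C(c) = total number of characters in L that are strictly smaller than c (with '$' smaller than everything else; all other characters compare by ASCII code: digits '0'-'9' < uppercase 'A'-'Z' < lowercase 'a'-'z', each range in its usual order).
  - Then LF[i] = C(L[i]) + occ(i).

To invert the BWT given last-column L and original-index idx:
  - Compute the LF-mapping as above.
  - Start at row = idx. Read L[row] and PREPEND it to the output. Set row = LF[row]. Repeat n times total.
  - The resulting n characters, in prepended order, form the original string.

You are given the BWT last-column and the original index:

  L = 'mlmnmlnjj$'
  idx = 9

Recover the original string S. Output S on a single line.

LF mapping: 5 3 6 8 7 4 9 1 2 0
Walk LF starting at row 9, prepending L[row]:
  step 1: row=9, L[9]='$', prepend. Next row=LF[9]=0
  step 2: row=0, L[0]='m', prepend. Next row=LF[0]=5
  step 3: row=5, L[5]='l', prepend. Next row=LF[5]=4
  step 4: row=4, L[4]='m', prepend. Next row=LF[4]=7
  step 5: row=7, L[7]='j', prepend. Next row=LF[7]=1
  step 6: row=1, L[1]='l', prepend. Next row=LF[1]=3
  step 7: row=3, L[3]='n', prepend. Next row=LF[3]=8
  step 8: row=8, L[8]='j', prepend. Next row=LF[8]=2
  step 9: row=2, L[2]='m', prepend. Next row=LF[2]=6
  step 10: row=6, L[6]='n', prepend. Next row=LF[6]=9
Reversed output: nmjnljmlm$

Answer: nmjnljmlm$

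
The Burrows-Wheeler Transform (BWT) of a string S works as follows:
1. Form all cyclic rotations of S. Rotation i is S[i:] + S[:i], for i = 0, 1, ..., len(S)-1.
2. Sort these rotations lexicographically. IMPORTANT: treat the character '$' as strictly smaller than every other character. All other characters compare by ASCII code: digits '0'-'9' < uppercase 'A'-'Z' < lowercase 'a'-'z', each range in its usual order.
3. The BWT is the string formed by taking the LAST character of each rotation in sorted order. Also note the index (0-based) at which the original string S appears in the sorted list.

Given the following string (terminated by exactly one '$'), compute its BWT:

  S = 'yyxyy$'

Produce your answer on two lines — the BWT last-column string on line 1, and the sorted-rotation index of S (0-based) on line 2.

Answer: yyyyx$
5

Derivation:
All 6 rotations (rotation i = S[i:]+S[:i]):
  rot[0] = yyxyy$
  rot[1] = yxyy$y
  rot[2] = xyy$yy
  rot[3] = yy$yyx
  rot[4] = y$yyxy
  rot[5] = $yyxyy
Sorted (with $ < everything):
  sorted[0] = $yyxyy  (last char: 'y')
  sorted[1] = xyy$yy  (last char: 'y')
  sorted[2] = y$yyxy  (last char: 'y')
  sorted[3] = yxyy$y  (last char: 'y')
  sorted[4] = yy$yyx  (last char: 'x')
  sorted[5] = yyxyy$  (last char: '$')
Last column: yyyyx$
Original string S is at sorted index 5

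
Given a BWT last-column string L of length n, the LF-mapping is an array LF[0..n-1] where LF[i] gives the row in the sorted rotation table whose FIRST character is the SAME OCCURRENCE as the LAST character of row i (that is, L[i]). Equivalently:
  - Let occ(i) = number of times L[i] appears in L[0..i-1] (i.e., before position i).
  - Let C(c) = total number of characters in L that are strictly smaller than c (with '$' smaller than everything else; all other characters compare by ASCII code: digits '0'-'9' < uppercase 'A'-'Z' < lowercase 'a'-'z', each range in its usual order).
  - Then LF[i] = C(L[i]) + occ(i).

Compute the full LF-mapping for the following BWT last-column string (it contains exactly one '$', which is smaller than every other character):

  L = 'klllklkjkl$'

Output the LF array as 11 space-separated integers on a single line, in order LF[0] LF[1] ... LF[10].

Answer: 2 6 7 8 3 9 4 1 5 10 0

Derivation:
Char counts: '$':1, 'j':1, 'k':4, 'l':5
C (first-col start): C('$')=0, C('j')=1, C('k')=2, C('l')=6
L[0]='k': occ=0, LF[0]=C('k')+0=2+0=2
L[1]='l': occ=0, LF[1]=C('l')+0=6+0=6
L[2]='l': occ=1, LF[2]=C('l')+1=6+1=7
L[3]='l': occ=2, LF[3]=C('l')+2=6+2=8
L[4]='k': occ=1, LF[4]=C('k')+1=2+1=3
L[5]='l': occ=3, LF[5]=C('l')+3=6+3=9
L[6]='k': occ=2, LF[6]=C('k')+2=2+2=4
L[7]='j': occ=0, LF[7]=C('j')+0=1+0=1
L[8]='k': occ=3, LF[8]=C('k')+3=2+3=5
L[9]='l': occ=4, LF[9]=C('l')+4=6+4=10
L[10]='$': occ=0, LF[10]=C('$')+0=0+0=0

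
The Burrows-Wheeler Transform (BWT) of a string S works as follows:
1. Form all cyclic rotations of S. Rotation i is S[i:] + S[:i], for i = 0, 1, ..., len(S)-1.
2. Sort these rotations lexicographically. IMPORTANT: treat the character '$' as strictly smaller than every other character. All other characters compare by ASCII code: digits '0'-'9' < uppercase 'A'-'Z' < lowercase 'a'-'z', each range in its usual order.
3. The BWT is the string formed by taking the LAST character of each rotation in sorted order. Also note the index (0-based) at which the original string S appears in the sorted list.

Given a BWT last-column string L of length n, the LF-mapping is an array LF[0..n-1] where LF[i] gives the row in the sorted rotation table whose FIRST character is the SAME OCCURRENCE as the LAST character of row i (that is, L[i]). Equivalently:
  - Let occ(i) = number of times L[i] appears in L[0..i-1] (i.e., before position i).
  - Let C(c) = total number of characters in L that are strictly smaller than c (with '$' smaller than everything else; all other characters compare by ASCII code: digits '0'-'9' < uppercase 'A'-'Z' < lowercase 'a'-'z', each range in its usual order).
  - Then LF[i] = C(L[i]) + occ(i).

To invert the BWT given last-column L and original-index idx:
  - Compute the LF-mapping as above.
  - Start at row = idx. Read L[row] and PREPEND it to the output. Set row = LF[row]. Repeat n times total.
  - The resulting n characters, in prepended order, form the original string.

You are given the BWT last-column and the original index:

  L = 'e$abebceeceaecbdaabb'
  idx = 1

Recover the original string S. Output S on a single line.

Answer: aacbecdeaebecbbaebe$

Derivation:
LF mapping: 14 0 1 5 15 6 10 16 17 11 18 2 19 12 7 13 3 4 8 9
Walk LF starting at row 1, prepending L[row]:
  step 1: row=1, L[1]='$', prepend. Next row=LF[1]=0
  step 2: row=0, L[0]='e', prepend. Next row=LF[0]=14
  step 3: row=14, L[14]='b', prepend. Next row=LF[14]=7
  step 4: row=7, L[7]='e', prepend. Next row=LF[7]=16
  step 5: row=16, L[16]='a', prepend. Next row=LF[16]=3
  step 6: row=3, L[3]='b', prepend. Next row=LF[3]=5
  step 7: row=5, L[5]='b', prepend. Next row=LF[5]=6
  step 8: row=6, L[6]='c', prepend. Next row=LF[6]=10
  step 9: row=10, L[10]='e', prepend. Next row=LF[10]=18
  step 10: row=18, L[18]='b', prepend. Next row=LF[18]=8
  step 11: row=8, L[8]='e', prepend. Next row=LF[8]=17
  step 12: row=17, L[17]='a', prepend. Next row=LF[17]=4
  step 13: row=4, L[4]='e', prepend. Next row=LF[4]=15
  step 14: row=15, L[15]='d', prepend. Next row=LF[15]=13
  step 15: row=13, L[13]='c', prepend. Next row=LF[13]=12
  step 16: row=12, L[12]='e', prepend. Next row=LF[12]=19
  step 17: row=19, L[19]='b', prepend. Next row=LF[19]=9
  step 18: row=9, L[9]='c', prepend. Next row=LF[9]=11
  step 19: row=11, L[11]='a', prepend. Next row=LF[11]=2
  step 20: row=2, L[2]='a', prepend. Next row=LF[2]=1
Reversed output: aacbecdeaebecbbaebe$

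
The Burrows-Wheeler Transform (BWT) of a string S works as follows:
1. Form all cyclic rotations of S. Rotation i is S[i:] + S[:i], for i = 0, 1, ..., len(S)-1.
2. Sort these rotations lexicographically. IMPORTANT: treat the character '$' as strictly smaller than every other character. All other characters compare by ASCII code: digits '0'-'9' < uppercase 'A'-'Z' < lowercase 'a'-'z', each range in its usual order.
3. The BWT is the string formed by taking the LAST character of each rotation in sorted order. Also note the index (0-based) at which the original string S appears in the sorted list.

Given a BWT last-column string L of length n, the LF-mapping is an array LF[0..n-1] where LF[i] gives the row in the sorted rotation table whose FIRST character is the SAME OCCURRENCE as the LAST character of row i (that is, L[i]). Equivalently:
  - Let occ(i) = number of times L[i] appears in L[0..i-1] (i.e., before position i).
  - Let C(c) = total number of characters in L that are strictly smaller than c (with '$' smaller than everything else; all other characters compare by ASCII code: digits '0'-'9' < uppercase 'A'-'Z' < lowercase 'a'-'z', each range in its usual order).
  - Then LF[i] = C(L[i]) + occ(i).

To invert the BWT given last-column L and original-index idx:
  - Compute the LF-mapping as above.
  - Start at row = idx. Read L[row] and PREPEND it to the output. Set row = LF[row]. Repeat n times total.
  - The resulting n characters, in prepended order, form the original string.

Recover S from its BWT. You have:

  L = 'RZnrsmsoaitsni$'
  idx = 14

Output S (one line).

LF mapping: 1 2 7 10 11 6 12 9 3 4 14 13 8 5 0
Walk LF starting at row 14, prepending L[row]:
  step 1: row=14, L[14]='$', prepend. Next row=LF[14]=0
  step 2: row=0, L[0]='R', prepend. Next row=LF[0]=1
  step 3: row=1, L[1]='Z', prepend. Next row=LF[1]=2
  step 4: row=2, L[2]='n', prepend. Next row=LF[2]=7
  step 5: row=7, L[7]='o', prepend. Next row=LF[7]=9
  step 6: row=9, L[9]='i', prepend. Next row=LF[9]=4
  step 7: row=4, L[4]='s', prepend. Next row=LF[4]=11
  step 8: row=11, L[11]='s', prepend. Next row=LF[11]=13
  step 9: row=13, L[13]='i', prepend. Next row=LF[13]=5
  step 10: row=5, L[5]='m', prepend. Next row=LF[5]=6
  step 11: row=6, L[6]='s', prepend. Next row=LF[6]=12
  step 12: row=12, L[12]='n', prepend. Next row=LF[12]=8
  step 13: row=8, L[8]='a', prepend. Next row=LF[8]=3
  step 14: row=3, L[3]='r', prepend. Next row=LF[3]=10
  step 15: row=10, L[10]='t', prepend. Next row=LF[10]=14
Reversed output: transmissionZR$

Answer: transmissionZR$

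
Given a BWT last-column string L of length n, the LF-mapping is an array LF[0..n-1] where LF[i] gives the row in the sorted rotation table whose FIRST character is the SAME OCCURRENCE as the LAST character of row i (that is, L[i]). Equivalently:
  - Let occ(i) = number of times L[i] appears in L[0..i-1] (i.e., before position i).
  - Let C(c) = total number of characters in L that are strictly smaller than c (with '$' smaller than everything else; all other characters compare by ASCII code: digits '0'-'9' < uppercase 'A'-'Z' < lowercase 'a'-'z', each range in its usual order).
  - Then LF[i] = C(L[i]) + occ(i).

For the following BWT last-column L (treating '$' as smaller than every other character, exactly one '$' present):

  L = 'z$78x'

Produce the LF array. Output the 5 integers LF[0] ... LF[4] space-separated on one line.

Char counts: '$':1, '7':1, '8':1, 'x':1, 'z':1
C (first-col start): C('$')=0, C('7')=1, C('8')=2, C('x')=3, C('z')=4
L[0]='z': occ=0, LF[0]=C('z')+0=4+0=4
L[1]='$': occ=0, LF[1]=C('$')+0=0+0=0
L[2]='7': occ=0, LF[2]=C('7')+0=1+0=1
L[3]='8': occ=0, LF[3]=C('8')+0=2+0=2
L[4]='x': occ=0, LF[4]=C('x')+0=3+0=3

Answer: 4 0 1 2 3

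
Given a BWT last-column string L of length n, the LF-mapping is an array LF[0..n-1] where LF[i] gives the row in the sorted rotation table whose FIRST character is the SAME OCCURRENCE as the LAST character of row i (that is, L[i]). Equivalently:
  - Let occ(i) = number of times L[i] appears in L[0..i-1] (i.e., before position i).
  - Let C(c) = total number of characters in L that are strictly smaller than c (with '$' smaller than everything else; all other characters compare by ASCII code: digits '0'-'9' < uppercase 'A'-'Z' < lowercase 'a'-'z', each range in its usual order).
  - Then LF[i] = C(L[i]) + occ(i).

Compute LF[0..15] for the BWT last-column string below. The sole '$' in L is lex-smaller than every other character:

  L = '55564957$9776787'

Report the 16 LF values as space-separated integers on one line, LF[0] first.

Answer: 2 3 4 6 1 14 5 8 0 15 9 10 7 11 13 12

Derivation:
Char counts: '$':1, '4':1, '5':4, '6':2, '7':5, '8':1, '9':2
C (first-col start): C('$')=0, C('4')=1, C('5')=2, C('6')=6, C('7')=8, C('8')=13, C('9')=14
L[0]='5': occ=0, LF[0]=C('5')+0=2+0=2
L[1]='5': occ=1, LF[1]=C('5')+1=2+1=3
L[2]='5': occ=2, LF[2]=C('5')+2=2+2=4
L[3]='6': occ=0, LF[3]=C('6')+0=6+0=6
L[4]='4': occ=0, LF[4]=C('4')+0=1+0=1
L[5]='9': occ=0, LF[5]=C('9')+0=14+0=14
L[6]='5': occ=3, LF[6]=C('5')+3=2+3=5
L[7]='7': occ=0, LF[7]=C('7')+0=8+0=8
L[8]='$': occ=0, LF[8]=C('$')+0=0+0=0
L[9]='9': occ=1, LF[9]=C('9')+1=14+1=15
L[10]='7': occ=1, LF[10]=C('7')+1=8+1=9
L[11]='7': occ=2, LF[11]=C('7')+2=8+2=10
L[12]='6': occ=1, LF[12]=C('6')+1=6+1=7
L[13]='7': occ=3, LF[13]=C('7')+3=8+3=11
L[14]='8': occ=0, LF[14]=C('8')+0=13+0=13
L[15]='7': occ=4, LF[15]=C('7')+4=8+4=12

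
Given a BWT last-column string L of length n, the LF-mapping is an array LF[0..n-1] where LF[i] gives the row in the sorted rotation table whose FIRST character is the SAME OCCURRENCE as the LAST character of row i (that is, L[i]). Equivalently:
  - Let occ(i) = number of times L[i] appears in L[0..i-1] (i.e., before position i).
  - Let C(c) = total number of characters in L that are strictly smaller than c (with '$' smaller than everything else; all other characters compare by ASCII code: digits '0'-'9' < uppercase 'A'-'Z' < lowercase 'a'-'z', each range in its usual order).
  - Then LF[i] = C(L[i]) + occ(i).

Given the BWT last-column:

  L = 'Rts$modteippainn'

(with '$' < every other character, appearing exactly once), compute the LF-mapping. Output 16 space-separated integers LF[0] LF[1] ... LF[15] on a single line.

Answer: 1 14 13 0 7 10 3 15 4 5 11 12 2 6 8 9

Derivation:
Char counts: '$':1, 'R':1, 'a':1, 'd':1, 'e':1, 'i':2, 'm':1, 'n':2, 'o':1, 'p':2, 's':1, 't':2
C (first-col start): C('$')=0, C('R')=1, C('a')=2, C('d')=3, C('e')=4, C('i')=5, C('m')=7, C('n')=8, C('o')=10, C('p')=11, C('s')=13, C('t')=14
L[0]='R': occ=0, LF[0]=C('R')+0=1+0=1
L[1]='t': occ=0, LF[1]=C('t')+0=14+0=14
L[2]='s': occ=0, LF[2]=C('s')+0=13+0=13
L[3]='$': occ=0, LF[3]=C('$')+0=0+0=0
L[4]='m': occ=0, LF[4]=C('m')+0=7+0=7
L[5]='o': occ=0, LF[5]=C('o')+0=10+0=10
L[6]='d': occ=0, LF[6]=C('d')+0=3+0=3
L[7]='t': occ=1, LF[7]=C('t')+1=14+1=15
L[8]='e': occ=0, LF[8]=C('e')+0=4+0=4
L[9]='i': occ=0, LF[9]=C('i')+0=5+0=5
L[10]='p': occ=0, LF[10]=C('p')+0=11+0=11
L[11]='p': occ=1, LF[11]=C('p')+1=11+1=12
L[12]='a': occ=0, LF[12]=C('a')+0=2+0=2
L[13]='i': occ=1, LF[13]=C('i')+1=5+1=6
L[14]='n': occ=0, LF[14]=C('n')+0=8+0=8
L[15]='n': occ=1, LF[15]=C('n')+1=8+1=9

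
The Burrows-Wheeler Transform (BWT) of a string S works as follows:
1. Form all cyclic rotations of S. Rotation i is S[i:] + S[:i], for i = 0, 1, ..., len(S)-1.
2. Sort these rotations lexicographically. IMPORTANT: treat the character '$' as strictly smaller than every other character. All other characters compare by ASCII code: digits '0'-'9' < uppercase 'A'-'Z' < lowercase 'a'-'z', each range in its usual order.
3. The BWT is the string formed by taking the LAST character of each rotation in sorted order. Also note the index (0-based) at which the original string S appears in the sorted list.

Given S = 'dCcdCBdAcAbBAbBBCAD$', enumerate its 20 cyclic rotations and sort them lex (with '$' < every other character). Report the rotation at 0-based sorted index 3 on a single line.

All 20 rotations (rotation i = S[i:]+S[:i]):
  rot[0] = dCcdCBdAcAbBAbBBCAD$
  rot[1] = CcdCBdAcAbBAbBBCAD$d
  rot[2] = cdCBdAcAbBAbBBCAD$dC
  rot[3] = dCBdAcAbBAbBBCAD$dCc
  rot[4] = CBdAcAbBAbBBCAD$dCcd
  rot[5] = BdAcAbBAbBBCAD$dCcdC
  rot[6] = dAcAbBAbBBCAD$dCcdCB
  rot[7] = AcAbBAbBBCAD$dCcdCBd
  rot[8] = cAbBAbBBCAD$dCcdCBdA
  rot[9] = AbBAbBBCAD$dCcdCBdAc
  rot[10] = bBAbBBCAD$dCcdCBdAcA
  rot[11] = BAbBBCAD$dCcdCBdAcAb
  rot[12] = AbBBCAD$dCcdCBdAcAbB
  rot[13] = bBBCAD$dCcdCBdAcAbBA
  rot[14] = BBCAD$dCcdCBdAcAbBAb
  rot[15] = BCAD$dCcdCBdAcAbBAbB
  rot[16] = CAD$dCcdCBdAcAbBAbBB
  rot[17] = AD$dCcdCBdAcAbBAbBBC
  rot[18] = D$dCcdCBdAcAbBAbBBCA
  rot[19] = $dCcdCBdAcAbBAbBBCAD
Sorted (with $ < everything):
  sorted[0] = $dCcdCBdAcAbBAbBBCAD
  sorted[1] = AD$dCcdCBdAcAbBAbBBC
  sorted[2] = AbBAbBBCAD$dCcdCBdAc
  sorted[3] = AbBBCAD$dCcdCBdAcAbB
  sorted[4] = AcAbBAbBBCAD$dCcdCBd
  sorted[5] = BAbBBCAD$dCcdCBdAcAb
  sorted[6] = BBCAD$dCcdCBdAcAbBAb
  sorted[7] = BCAD$dCcdCBdAcAbBAbB
  sorted[8] = BdAcAbBAbBBCAD$dCcdC
  sorted[9] = CAD$dCcdCBdAcAbBAbBB
  sorted[10] = CBdAcAbBAbBBCAD$dCcd
  sorted[11] = CcdCBdAcAbBAbBBCAD$d
  sorted[12] = D$dCcdCBdAcAbBAbBBCA
  sorted[13] = bBAbBBCAD$dCcdCBdAcA
  sorted[14] = bBBCAD$dCcdCBdAcAbBA
  sorted[15] = cAbBAbBBCAD$dCcdCBdA
  sorted[16] = cdCBdAcAbBAbBBCAD$dC
  sorted[17] = dAcAbBAbBBCAD$dCcdCB
  sorted[18] = dCBdAcAbBAbBBCAD$dCc
  sorted[19] = dCcdCBdAcAbBAbBBCAD$
sorted[3] = AbBBCAD$dCcdCBdAcAbB

Answer: AbBBCAD$dCcdCBdAcAbB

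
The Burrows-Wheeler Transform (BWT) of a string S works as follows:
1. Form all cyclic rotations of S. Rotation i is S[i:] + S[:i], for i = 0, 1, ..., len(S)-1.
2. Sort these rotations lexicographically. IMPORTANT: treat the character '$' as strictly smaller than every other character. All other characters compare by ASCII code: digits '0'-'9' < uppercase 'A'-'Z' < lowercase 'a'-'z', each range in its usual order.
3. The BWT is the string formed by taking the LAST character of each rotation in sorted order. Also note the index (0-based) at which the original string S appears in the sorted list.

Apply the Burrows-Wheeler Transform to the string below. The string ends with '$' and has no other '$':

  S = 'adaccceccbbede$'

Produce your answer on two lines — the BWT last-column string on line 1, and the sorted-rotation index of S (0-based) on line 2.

Answer: ed$cbceaccaedcb
2

Derivation:
All 15 rotations (rotation i = S[i:]+S[:i]):
  rot[0] = adaccceccbbede$
  rot[1] = daccceccbbede$a
  rot[2] = accceccbbede$ad
  rot[3] = ccceccbbede$ada
  rot[4] = cceccbbede$adac
  rot[5] = ceccbbede$adacc
  rot[6] = eccbbede$adaccc
  rot[7] = ccbbede$adaccce
  rot[8] = cbbede$adacccec
  rot[9] = bbede$adacccecc
  rot[10] = bede$adaccceccb
  rot[11] = ede$adaccceccbb
  rot[12] = de$adaccceccbbe
  rot[13] = e$adaccceccbbed
  rot[14] = $adaccceccbbede
Sorted (with $ < everything):
  sorted[0] = $adaccceccbbede  (last char: 'e')
  sorted[1] = accceccbbede$ad  (last char: 'd')
  sorted[2] = adaccceccbbede$  (last char: '$')
  sorted[3] = bbede$adacccecc  (last char: 'c')
  sorted[4] = bede$adaccceccb  (last char: 'b')
  sorted[5] = cbbede$adacccec  (last char: 'c')
  sorted[6] = ccbbede$adaccce  (last char: 'e')
  sorted[7] = ccceccbbede$ada  (last char: 'a')
  sorted[8] = cceccbbede$adac  (last char: 'c')
  sorted[9] = ceccbbede$adacc  (last char: 'c')
  sorted[10] = daccceccbbede$a  (last char: 'a')
  sorted[11] = de$adaccceccbbe  (last char: 'e')
  sorted[12] = e$adaccceccbbed  (last char: 'd')
  sorted[13] = eccbbede$adaccc  (last char: 'c')
  sorted[14] = ede$adaccceccbb  (last char: 'b')
Last column: ed$cbceaccaedcb
Original string S is at sorted index 2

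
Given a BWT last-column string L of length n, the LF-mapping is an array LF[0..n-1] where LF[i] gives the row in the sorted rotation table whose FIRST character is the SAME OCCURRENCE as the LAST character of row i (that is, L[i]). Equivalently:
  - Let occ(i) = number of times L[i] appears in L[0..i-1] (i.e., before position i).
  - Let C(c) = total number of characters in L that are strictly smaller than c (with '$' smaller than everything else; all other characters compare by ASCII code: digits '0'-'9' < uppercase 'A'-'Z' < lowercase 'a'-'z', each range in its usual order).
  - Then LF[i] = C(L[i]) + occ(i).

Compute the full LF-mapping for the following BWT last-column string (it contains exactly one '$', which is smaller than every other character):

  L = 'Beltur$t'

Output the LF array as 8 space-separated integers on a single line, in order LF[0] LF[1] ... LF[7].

Answer: 1 2 3 5 7 4 0 6

Derivation:
Char counts: '$':1, 'B':1, 'e':1, 'l':1, 'r':1, 't':2, 'u':1
C (first-col start): C('$')=0, C('B')=1, C('e')=2, C('l')=3, C('r')=4, C('t')=5, C('u')=7
L[0]='B': occ=0, LF[0]=C('B')+0=1+0=1
L[1]='e': occ=0, LF[1]=C('e')+0=2+0=2
L[2]='l': occ=0, LF[2]=C('l')+0=3+0=3
L[3]='t': occ=0, LF[3]=C('t')+0=5+0=5
L[4]='u': occ=0, LF[4]=C('u')+0=7+0=7
L[5]='r': occ=0, LF[5]=C('r')+0=4+0=4
L[6]='$': occ=0, LF[6]=C('$')+0=0+0=0
L[7]='t': occ=1, LF[7]=C('t')+1=5+1=6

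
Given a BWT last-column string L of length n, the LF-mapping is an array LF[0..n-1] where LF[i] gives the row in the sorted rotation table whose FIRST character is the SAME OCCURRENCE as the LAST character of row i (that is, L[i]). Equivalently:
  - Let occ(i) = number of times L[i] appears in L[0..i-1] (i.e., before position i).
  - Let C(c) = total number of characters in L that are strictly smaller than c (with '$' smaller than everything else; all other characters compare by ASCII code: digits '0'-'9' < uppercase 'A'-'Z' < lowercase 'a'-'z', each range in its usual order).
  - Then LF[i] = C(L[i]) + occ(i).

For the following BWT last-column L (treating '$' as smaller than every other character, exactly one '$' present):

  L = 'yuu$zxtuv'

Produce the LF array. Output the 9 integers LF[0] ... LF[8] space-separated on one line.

Char counts: '$':1, 't':1, 'u':3, 'v':1, 'x':1, 'y':1, 'z':1
C (first-col start): C('$')=0, C('t')=1, C('u')=2, C('v')=5, C('x')=6, C('y')=7, C('z')=8
L[0]='y': occ=0, LF[0]=C('y')+0=7+0=7
L[1]='u': occ=0, LF[1]=C('u')+0=2+0=2
L[2]='u': occ=1, LF[2]=C('u')+1=2+1=3
L[3]='$': occ=0, LF[3]=C('$')+0=0+0=0
L[4]='z': occ=0, LF[4]=C('z')+0=8+0=8
L[5]='x': occ=0, LF[5]=C('x')+0=6+0=6
L[6]='t': occ=0, LF[6]=C('t')+0=1+0=1
L[7]='u': occ=2, LF[7]=C('u')+2=2+2=4
L[8]='v': occ=0, LF[8]=C('v')+0=5+0=5

Answer: 7 2 3 0 8 6 1 4 5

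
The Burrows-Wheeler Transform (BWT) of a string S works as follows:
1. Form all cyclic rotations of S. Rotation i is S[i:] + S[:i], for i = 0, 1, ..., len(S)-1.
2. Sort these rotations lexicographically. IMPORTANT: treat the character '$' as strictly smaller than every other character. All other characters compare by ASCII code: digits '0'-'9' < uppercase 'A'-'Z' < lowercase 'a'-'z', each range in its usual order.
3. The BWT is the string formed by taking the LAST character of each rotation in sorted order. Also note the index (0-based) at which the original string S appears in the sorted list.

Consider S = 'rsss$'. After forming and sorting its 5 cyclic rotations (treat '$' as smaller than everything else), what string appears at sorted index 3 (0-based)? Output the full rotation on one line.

Answer: ss$rs

Derivation:
All 5 rotations (rotation i = S[i:]+S[:i]):
  rot[0] = rsss$
  rot[1] = sss$r
  rot[2] = ss$rs
  rot[3] = s$rss
  rot[4] = $rsss
Sorted (with $ < everything):
  sorted[0] = $rsss
  sorted[1] = rsss$
  sorted[2] = s$rss
  sorted[3] = ss$rs
  sorted[4] = sss$r
sorted[3] = ss$rs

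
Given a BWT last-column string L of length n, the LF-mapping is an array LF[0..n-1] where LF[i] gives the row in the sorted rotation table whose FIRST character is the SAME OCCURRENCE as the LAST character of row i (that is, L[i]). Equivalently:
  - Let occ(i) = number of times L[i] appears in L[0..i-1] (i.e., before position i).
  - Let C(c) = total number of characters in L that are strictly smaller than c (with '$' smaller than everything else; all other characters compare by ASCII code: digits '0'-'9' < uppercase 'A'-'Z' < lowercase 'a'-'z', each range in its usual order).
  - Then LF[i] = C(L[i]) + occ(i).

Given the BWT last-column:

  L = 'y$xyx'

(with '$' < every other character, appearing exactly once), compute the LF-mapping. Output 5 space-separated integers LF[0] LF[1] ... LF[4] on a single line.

Answer: 3 0 1 4 2

Derivation:
Char counts: '$':1, 'x':2, 'y':2
C (first-col start): C('$')=0, C('x')=1, C('y')=3
L[0]='y': occ=0, LF[0]=C('y')+0=3+0=3
L[1]='$': occ=0, LF[1]=C('$')+0=0+0=0
L[2]='x': occ=0, LF[2]=C('x')+0=1+0=1
L[3]='y': occ=1, LF[3]=C('y')+1=3+1=4
L[4]='x': occ=1, LF[4]=C('x')+1=1+1=2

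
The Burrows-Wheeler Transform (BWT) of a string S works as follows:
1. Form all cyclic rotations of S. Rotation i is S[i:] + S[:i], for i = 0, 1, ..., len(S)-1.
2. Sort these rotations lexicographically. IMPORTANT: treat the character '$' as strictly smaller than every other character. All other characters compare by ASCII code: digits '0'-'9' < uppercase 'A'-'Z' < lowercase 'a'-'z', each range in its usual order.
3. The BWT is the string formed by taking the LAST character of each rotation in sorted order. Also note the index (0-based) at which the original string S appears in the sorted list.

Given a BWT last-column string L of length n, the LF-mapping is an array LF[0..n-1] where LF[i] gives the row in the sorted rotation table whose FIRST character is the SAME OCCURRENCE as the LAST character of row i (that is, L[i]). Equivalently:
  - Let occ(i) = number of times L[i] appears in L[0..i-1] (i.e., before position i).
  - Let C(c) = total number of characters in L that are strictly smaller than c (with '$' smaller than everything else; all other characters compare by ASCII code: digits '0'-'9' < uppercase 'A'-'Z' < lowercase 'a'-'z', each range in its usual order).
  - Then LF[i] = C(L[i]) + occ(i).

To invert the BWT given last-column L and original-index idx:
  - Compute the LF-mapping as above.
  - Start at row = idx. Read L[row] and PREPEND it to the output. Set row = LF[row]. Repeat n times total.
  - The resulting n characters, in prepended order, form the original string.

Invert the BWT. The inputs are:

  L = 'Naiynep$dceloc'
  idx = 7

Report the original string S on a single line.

Answer: encyclopediaN$

Derivation:
LF mapping: 1 2 8 13 10 6 12 0 5 3 7 9 11 4
Walk LF starting at row 7, prepending L[row]:
  step 1: row=7, L[7]='$', prepend. Next row=LF[7]=0
  step 2: row=0, L[0]='N', prepend. Next row=LF[0]=1
  step 3: row=1, L[1]='a', prepend. Next row=LF[1]=2
  step 4: row=2, L[2]='i', prepend. Next row=LF[2]=8
  step 5: row=8, L[8]='d', prepend. Next row=LF[8]=5
  step 6: row=5, L[5]='e', prepend. Next row=LF[5]=6
  step 7: row=6, L[6]='p', prepend. Next row=LF[6]=12
  step 8: row=12, L[12]='o', prepend. Next row=LF[12]=11
  step 9: row=11, L[11]='l', prepend. Next row=LF[11]=9
  step 10: row=9, L[9]='c', prepend. Next row=LF[9]=3
  step 11: row=3, L[3]='y', prepend. Next row=LF[3]=13
  step 12: row=13, L[13]='c', prepend. Next row=LF[13]=4
  step 13: row=4, L[4]='n', prepend. Next row=LF[4]=10
  step 14: row=10, L[10]='e', prepend. Next row=LF[10]=7
Reversed output: encyclopediaN$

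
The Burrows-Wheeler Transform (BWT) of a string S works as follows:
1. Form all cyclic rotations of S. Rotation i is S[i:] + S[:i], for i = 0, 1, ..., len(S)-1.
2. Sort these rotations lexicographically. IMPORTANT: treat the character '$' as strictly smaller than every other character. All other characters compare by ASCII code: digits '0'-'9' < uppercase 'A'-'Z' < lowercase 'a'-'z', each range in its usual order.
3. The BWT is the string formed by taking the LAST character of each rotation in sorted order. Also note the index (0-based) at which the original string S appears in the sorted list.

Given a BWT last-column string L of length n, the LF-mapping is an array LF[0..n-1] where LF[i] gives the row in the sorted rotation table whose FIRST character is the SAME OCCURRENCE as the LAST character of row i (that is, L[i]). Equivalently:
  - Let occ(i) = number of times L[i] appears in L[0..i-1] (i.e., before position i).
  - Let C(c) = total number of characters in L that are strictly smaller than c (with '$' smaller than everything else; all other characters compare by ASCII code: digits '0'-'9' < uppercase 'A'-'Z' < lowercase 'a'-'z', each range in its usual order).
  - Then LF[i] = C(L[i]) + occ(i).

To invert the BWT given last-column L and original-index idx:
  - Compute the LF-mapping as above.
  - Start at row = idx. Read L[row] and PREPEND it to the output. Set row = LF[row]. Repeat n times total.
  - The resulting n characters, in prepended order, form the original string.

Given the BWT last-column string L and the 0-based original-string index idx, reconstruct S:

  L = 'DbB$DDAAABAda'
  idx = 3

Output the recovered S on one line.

LF mapping: 7 11 5 0 8 9 1 2 3 6 4 12 10
Walk LF starting at row 3, prepending L[row]:
  step 1: row=3, L[3]='$', prepend. Next row=LF[3]=0
  step 2: row=0, L[0]='D', prepend. Next row=LF[0]=7
  step 3: row=7, L[7]='A', prepend. Next row=LF[7]=2
  step 4: row=2, L[2]='B', prepend. Next row=LF[2]=5
  step 5: row=5, L[5]='D', prepend. Next row=LF[5]=9
  step 6: row=9, L[9]='B', prepend. Next row=LF[9]=6
  step 7: row=6, L[6]='A', prepend. Next row=LF[6]=1
  step 8: row=1, L[1]='b', prepend. Next row=LF[1]=11
  step 9: row=11, L[11]='d', prepend. Next row=LF[11]=12
  step 10: row=12, L[12]='a', prepend. Next row=LF[12]=10
  step 11: row=10, L[10]='A', prepend. Next row=LF[10]=4
  step 12: row=4, L[4]='D', prepend. Next row=LF[4]=8
  step 13: row=8, L[8]='A', prepend. Next row=LF[8]=3
Reversed output: ADAadbABDBAD$

Answer: ADAadbABDBAD$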